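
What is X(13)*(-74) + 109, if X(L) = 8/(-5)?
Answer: 1137/5 ≈ 227.40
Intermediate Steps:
X(L) = -8/5 (X(L) = 8*(-⅕) = -8/5)
X(13)*(-74) + 109 = -8/5*(-74) + 109 = 592/5 + 109 = 1137/5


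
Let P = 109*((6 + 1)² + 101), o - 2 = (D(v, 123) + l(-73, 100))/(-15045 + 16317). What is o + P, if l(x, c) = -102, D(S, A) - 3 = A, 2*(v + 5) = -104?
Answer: 866657/53 ≈ 16352.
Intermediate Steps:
v = -57 (v = -5 + (½)*(-104) = -5 - 52 = -57)
D(S, A) = 3 + A
o = 107/53 (o = 2 + ((3 + 123) - 102)/(-15045 + 16317) = 2 + (126 - 102)/1272 = 2 + 24*(1/1272) = 2 + 1/53 = 107/53 ≈ 2.0189)
P = 16350 (P = 109*(7² + 101) = 109*(49 + 101) = 109*150 = 16350)
o + P = 107/53 + 16350 = 866657/53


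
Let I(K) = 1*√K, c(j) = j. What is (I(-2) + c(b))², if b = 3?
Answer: (3 + I*√2)² ≈ 7.0 + 8.4853*I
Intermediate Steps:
I(K) = √K
(I(-2) + c(b))² = (√(-2) + 3)² = (I*√2 + 3)² = (3 + I*√2)²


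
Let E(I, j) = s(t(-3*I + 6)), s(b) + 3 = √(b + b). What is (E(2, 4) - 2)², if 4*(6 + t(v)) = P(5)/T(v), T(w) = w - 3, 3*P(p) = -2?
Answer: (15 - I*√107)²/9 ≈ 13.111 - 34.48*I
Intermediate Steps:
P(p) = -⅔ (P(p) = (⅓)*(-2) = -⅔)
T(w) = -3 + w
t(v) = -6 - 1/(6*(-3 + v)) (t(v) = -6 + (-⅔/(-3 + v))/4 = -6 + (-2/(3*(-3 + v)))/4 = -6 - 1/(6*(-3 + v)))
s(b) = -3 + √2*√b (s(b) = -3 + √(b + b) = -3 + √(2*b) = -3 + √2*√b)
E(I, j) = -3 + √3*√((-109 + 108*I)/(3 - 3*I))/3 (E(I, j) = -3 + √2*√((107 - 36*(-3*I + 6))/(6*(-3 + (-3*I + 6)))) = -3 + √2*√((107 - 36*(6 - 3*I))/(6*(-3 + (6 - 3*I)))) = -3 + √2*√((107 + (-216 + 108*I))/(6*(3 - 3*I))) = -3 + √2*√((-109 + 108*I)/(6*(3 - 3*I))) = -3 + √2*(√6*√((-109 + 108*I)/(3 - 3*I))/6) = -3 + √3*√((-109 + 108*I)/(3 - 3*I))/3)
(E(2, 4) - 2)² = ((-3 + √((-109 + 108*2)/(1 - 1*2))/3) - 2)² = ((-3 + √((-109 + 216)/(1 - 2))/3) - 2)² = ((-3 + √(107/(-1))/3) - 2)² = ((-3 + √(-1*107)/3) - 2)² = ((-3 + √(-107)/3) - 2)² = ((-3 + (I*√107)/3) - 2)² = ((-3 + I*√107/3) - 2)² = (-5 + I*√107/3)²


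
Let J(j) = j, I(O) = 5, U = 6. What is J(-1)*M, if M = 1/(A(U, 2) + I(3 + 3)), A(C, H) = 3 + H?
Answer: -⅒ ≈ -0.10000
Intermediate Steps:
M = ⅒ (M = 1/((3 + 2) + 5) = 1/(5 + 5) = 1/10 = ⅒ ≈ 0.10000)
J(-1)*M = -1*⅒ = -⅒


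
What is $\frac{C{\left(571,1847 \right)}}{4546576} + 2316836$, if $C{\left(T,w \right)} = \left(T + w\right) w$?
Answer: $\frac{5266837709791}{2273288} \approx 2.3168 \cdot 10^{6}$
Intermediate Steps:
$C{\left(T,w \right)} = w \left(T + w\right)$
$\frac{C{\left(571,1847 \right)}}{4546576} + 2316836 = \frac{1847 \left(571 + 1847\right)}{4546576} + 2316836 = 1847 \cdot 2418 \cdot \frac{1}{4546576} + 2316836 = 4466046 \cdot \frac{1}{4546576} + 2316836 = \frac{2233023}{2273288} + 2316836 = \frac{5266837709791}{2273288}$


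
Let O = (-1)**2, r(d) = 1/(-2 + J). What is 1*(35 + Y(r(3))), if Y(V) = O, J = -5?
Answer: 36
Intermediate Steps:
r(d) = -1/7 (r(d) = 1/(-2 - 5) = 1/(-7) = -1/7)
O = 1
Y(V) = 1
1*(35 + Y(r(3))) = 1*(35 + 1) = 1*36 = 36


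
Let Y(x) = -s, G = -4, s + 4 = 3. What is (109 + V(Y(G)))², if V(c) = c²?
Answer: 12100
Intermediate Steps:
s = -1 (s = -4 + 3 = -1)
Y(x) = 1 (Y(x) = -1*(-1) = 1)
(109 + V(Y(G)))² = (109 + 1²)² = (109 + 1)² = 110² = 12100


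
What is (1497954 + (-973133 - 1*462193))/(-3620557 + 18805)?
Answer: -5219/300146 ≈ -0.017388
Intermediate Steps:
(1497954 + (-973133 - 1*462193))/(-3620557 + 18805) = (1497954 + (-973133 - 462193))/(-3601752) = (1497954 - 1435326)*(-1/3601752) = 62628*(-1/3601752) = -5219/300146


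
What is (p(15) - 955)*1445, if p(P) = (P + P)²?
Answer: -79475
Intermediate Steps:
p(P) = 4*P² (p(P) = (2*P)² = 4*P²)
(p(15) - 955)*1445 = (4*15² - 955)*1445 = (4*225 - 955)*1445 = (900 - 955)*1445 = -55*1445 = -79475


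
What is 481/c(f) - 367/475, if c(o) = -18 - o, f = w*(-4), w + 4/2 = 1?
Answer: -236549/10450 ≈ -22.636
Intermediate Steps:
w = -1 (w = -2 + 1 = -1)
f = 4 (f = -1*(-4) = 4)
481/c(f) - 367/475 = 481/(-18 - 1*4) - 367/475 = 481/(-18 - 4) - 367*1/475 = 481/(-22) - 367/475 = 481*(-1/22) - 367/475 = -481/22 - 367/475 = -236549/10450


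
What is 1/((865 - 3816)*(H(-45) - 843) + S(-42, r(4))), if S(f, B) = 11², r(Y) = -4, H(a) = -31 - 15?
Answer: 1/2623560 ≈ 3.8116e-7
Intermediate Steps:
H(a) = -46
S(f, B) = 121
1/((865 - 3816)*(H(-45) - 843) + S(-42, r(4))) = 1/((865 - 3816)*(-46 - 843) + 121) = 1/(-2951*(-889) + 121) = 1/(2623439 + 121) = 1/2623560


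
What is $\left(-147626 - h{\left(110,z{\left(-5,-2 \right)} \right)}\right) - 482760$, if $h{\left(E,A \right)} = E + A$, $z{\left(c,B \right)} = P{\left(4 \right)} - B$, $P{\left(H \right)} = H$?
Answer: $-630502$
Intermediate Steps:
$z{\left(c,B \right)} = 4 - B$
$h{\left(E,A \right)} = A + E$
$\left(-147626 - h{\left(110,z{\left(-5,-2 \right)} \right)}\right) - 482760 = \left(-147626 - \left(\left(4 - -2\right) + 110\right)\right) - 482760 = \left(-147626 - \left(\left(4 + 2\right) + 110\right)\right) - 482760 = \left(-147626 - \left(6 + 110\right)\right) - 482760 = \left(-147626 - 116\right) - 482760 = -147742 - 482760 = -630502$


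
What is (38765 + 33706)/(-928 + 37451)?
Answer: 72471/36523 ≈ 1.9843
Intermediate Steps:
(38765 + 33706)/(-928 + 37451) = 72471/36523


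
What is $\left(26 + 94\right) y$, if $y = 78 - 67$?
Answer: $1320$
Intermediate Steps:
$y = 11$ ($y = 78 - 67 = 11$)
$\left(26 + 94\right) y = \left(26 + 94\right) 11 = 120 \cdot 11 = 1320$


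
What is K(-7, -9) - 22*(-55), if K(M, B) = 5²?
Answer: 1235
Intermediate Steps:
K(M, B) = 25
K(-7, -9) - 22*(-55) = 25 - 22*(-55) = 25 + 1210 = 1235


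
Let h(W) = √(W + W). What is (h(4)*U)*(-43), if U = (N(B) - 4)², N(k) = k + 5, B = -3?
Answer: -344*√2 ≈ -486.49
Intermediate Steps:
N(k) = 5 + k
h(W) = √2*√W (h(W) = √(2*W) = √2*√W)
U = 4 (U = ((5 - 3) - 4)² = (2 - 4)² = (-2)² = 4)
(h(4)*U)*(-43) = ((√2*√4)*4)*(-43) = ((√2*2)*4)*(-43) = ((2*√2)*4)*(-43) = (8*√2)*(-43) = -344*√2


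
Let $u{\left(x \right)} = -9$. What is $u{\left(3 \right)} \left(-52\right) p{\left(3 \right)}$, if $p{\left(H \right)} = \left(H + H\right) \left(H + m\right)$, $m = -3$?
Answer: $0$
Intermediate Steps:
$p{\left(H \right)} = 2 H \left(-3 + H\right)$ ($p{\left(H \right)} = \left(H + H\right) \left(H - 3\right) = 2 H \left(-3 + H\right)$)
$u{\left(3 \right)} \left(-52\right) p{\left(3 \right)} = \left(-9\right) \left(-52\right) 2 \cdot 3 \left(-3 + 3\right) = 468 \cdot 2 \cdot 3 \cdot 0 = 468 \cdot 0 = 0$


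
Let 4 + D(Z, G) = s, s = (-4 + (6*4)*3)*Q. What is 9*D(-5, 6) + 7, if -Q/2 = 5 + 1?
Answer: -7373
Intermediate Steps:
Q = -12 (Q = -2*(5 + 1) = -2*6 = -12)
s = -816 (s = (-4 + (6*4)*3)*(-12) = (-4 + 24*3)*(-12) = (-4 + 72)*(-12) = 68*(-12) = -816)
D(Z, G) = -820 (D(Z, G) = -4 - 816 = -820)
9*D(-5, 6) + 7 = 9*(-820) + 7 = -7380 + 7 = -7373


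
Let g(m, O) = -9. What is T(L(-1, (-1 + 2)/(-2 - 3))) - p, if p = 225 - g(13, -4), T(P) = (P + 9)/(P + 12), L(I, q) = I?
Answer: -2566/11 ≈ -233.27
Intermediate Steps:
T(P) = (9 + P)/(12 + P)
p = 234 (p = 225 - 1*(-9) = 225 + 9 = 234)
T(L(-1, (-1 + 2)/(-2 - 3))) - p = (9 - 1)/(12 - 1) - 1*234 = 8/11 - 234 = -2566/11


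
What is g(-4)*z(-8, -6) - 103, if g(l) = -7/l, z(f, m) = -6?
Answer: -227/2 ≈ -113.50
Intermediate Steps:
g(-4)*z(-8, -6) - 103 = -7/(-4)*(-6) - 103 = -7*(-1/4)*(-6) - 103 = (7/4)*(-6) - 103 = -21/2 - 103 = -227/2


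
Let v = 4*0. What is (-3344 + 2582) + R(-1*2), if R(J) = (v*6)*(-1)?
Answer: -762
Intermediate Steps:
v = 0
R(J) = 0 (R(J) = (0*6)*(-1) = 0*(-1) = 0)
(-3344 + 2582) + R(-1*2) = (-3344 + 2582) + 0 = -762 + 0 = -762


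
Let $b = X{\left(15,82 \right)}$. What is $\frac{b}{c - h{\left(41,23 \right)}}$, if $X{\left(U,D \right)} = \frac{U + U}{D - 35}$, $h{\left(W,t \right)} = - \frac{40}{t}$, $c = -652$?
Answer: $- \frac{345}{351466} \approx -0.0009816$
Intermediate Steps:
$X{\left(U,D \right)} = \frac{2 U}{-35 + D}$
$b = \frac{30}{47}$ ($b = 2 \cdot 15 \frac{1}{-35 + 82} = 2 \cdot 15 \cdot \frac{1}{47} = \frac{30}{47} \approx 0.6383$)
$\frac{b}{c - h{\left(41,23 \right)}} = \frac{30}{47 \left(-652 - - \frac{40}{23}\right)} = \frac{30}{47 \left(-652 + \frac{40}{23}\right)} = \frac{30}{47 \left(- \frac{14956}{23}\right)} = \frac{30}{47} \left(- \frac{23}{14956}\right) = - \frac{345}{351466}$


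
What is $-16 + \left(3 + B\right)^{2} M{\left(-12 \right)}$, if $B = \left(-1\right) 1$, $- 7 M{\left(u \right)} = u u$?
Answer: $- \frac{688}{7} \approx -98.286$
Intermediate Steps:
$M{\left(u \right)} = - \frac{u^{2}}{7}$ ($M{\left(u \right)} = - \frac{u u}{7} = - \frac{u^{2}}{7}$)
$B = -1$
$-16 + \left(3 + B\right)^{2} M{\left(-12 \right)} = -16 + \left(3 - 1\right)^{2} \left(- \frac{\left(-12\right)^{2}}{7}\right) = -16 + 2^{2} \left(\left(- \frac{1}{7}\right) 144\right) = -16 + 4 \left(- \frac{144}{7}\right) = -16 - \frac{576}{7} = - \frac{688}{7}$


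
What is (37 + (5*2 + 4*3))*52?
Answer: 3068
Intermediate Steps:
(37 + (5*2 + 4*3))*52 = (37 + (10 + 12))*52 = (37 + 22)*52 = 59*52 = 3068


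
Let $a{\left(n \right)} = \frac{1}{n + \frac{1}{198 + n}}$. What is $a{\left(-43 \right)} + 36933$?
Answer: $\frac{246121357}{6664} \approx 36933.0$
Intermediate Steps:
$a{\left(-43 \right)} + 36933 = \frac{198 - 43}{1 + \left(-43\right)^{2} + 198 \left(-43\right)} + 36933 = \frac{1}{1 + 1849 - 8514} \cdot 155 + 36933 = \frac{1}{-6664} \cdot 155 + 36933 = \left(- \frac{1}{6664}\right) 155 + 36933 = - \frac{155}{6664} + 36933 = \frac{246121357}{6664}$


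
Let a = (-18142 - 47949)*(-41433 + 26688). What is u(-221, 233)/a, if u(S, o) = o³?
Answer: 12649337/974511795 ≈ 0.012980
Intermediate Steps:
a = 974511795 (a = -66091*(-14745) = 974511795)
u(-221, 233)/a = 233³/974511795 = 12649337*(1/974511795) = 12649337/974511795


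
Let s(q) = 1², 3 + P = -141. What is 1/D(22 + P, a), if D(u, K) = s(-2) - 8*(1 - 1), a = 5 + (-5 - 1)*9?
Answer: 1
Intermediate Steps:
P = -144 (P = -3 - 141 = -144)
s(q) = 1
a = -49 (a = 5 - 6*9 = 5 - 54 = -49)
D(u, K) = 1 (D(u, K) = 1 - 8*(1 - 1) = 1 - 8*0 = 1 + 0 = 1)
1/D(22 + P, a) = 1/1 = 1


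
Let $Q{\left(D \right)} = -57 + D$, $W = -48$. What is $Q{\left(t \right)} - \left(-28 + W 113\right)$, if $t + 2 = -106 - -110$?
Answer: $5397$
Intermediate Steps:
$t = 2$ ($t = -2 - -4 = -2 + \left(-106 + 110\right) = -2 + 4 = 2$)
$Q{\left(t \right)} - \left(-28 + W 113\right) = \left(-57 + 2\right) - \left(-28 - 5424\right) = -55 - \left(-28 - 5424\right) = -55 - -5452 = -55 + 5452 = 5397$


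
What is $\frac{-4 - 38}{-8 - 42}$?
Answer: $\frac{21}{25} \approx 0.84$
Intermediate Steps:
$\frac{-4 - 38}{-8 - 42} = - \frac{42}{-50} = \left(-42\right) \left(- \frac{1}{50}\right) = \frac{21}{25}$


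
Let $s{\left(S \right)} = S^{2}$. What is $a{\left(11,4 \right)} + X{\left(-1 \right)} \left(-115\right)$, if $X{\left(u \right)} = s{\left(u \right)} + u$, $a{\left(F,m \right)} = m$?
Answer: $4$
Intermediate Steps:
$X{\left(u \right)} = u + u^{2}$ ($X{\left(u \right)} = u^{2} + u = u + u^{2}$)
$a{\left(11,4 \right)} + X{\left(-1 \right)} \left(-115\right) = 4 + - (1 - 1) \left(-115\right) = 4 + \left(-1\right) 0 \left(-115\right) = 4 + 0 \left(-115\right) = 4 + 0 = 4$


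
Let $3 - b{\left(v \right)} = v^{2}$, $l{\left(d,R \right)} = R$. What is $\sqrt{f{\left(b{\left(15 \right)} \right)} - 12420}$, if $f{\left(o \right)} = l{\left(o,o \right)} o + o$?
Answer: $\sqrt{36642} \approx 191.42$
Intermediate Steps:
$b{\left(v \right)} = 3 - v^{2}$
$f{\left(o \right)} = o + o^{2}$ ($f{\left(o \right)} = o o + o = o^{2} + o = o + o^{2}$)
$\sqrt{f{\left(b{\left(15 \right)} \right)} - 12420} = \sqrt{\left(3 - 15^{2}\right) \left(1 + \left(3 - 15^{2}\right)\right) - 12420} = \sqrt{\left(3 - 225\right) \left(1 + \left(3 - 225\right)\right) - 12420} = \sqrt{- 222 \left(1 - 222\right) - 12420} = \sqrt{\left(-222\right) \left(-221\right) - 12420} = \sqrt{49062 - 12420} = \sqrt{36642}$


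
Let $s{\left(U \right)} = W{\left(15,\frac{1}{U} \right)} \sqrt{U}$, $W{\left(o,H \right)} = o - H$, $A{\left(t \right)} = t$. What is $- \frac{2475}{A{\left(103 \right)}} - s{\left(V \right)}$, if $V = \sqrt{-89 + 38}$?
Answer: $- \frac{2475}{103} - \frac{\sqrt[4]{51} \sqrt{i} \left(765 + i \sqrt{51}\right)}{51} \approx -52.109 - 28.609 i$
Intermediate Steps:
$V = i \sqrt{51}$ ($V = \sqrt{-51} = i \sqrt{51} \approx 7.1414 i$)
$s{\left(U \right)} = \sqrt{U} \left(15 - \frac{1}{U}\right)$ ($s{\left(U \right)} = \left(15 - \frac{1}{U}\right) \sqrt{U} = \sqrt{U} \left(15 - \frac{1}{U}\right)$)
$- \frac{2475}{A{\left(103 \right)}} - s{\left(V \right)} = - \frac{2475}{103} - \frac{-1 + 15 i \sqrt{51}}{\sqrt[4]{51} \sqrt{i}} = \left(-2475\right) \frac{1}{103} - \frac{51^{\frac{3}{4}} \left(- i^{\frac{3}{2}}\right)}{51} \left(-1 + 15 i \sqrt{51}\right) = - \frac{2475}{103} - - \frac{51^{\frac{3}{4}} i^{\frac{3}{2}} \left(-1 + 15 i \sqrt{51}\right)}{51} = - \frac{2475}{103} + \frac{51^{\frac{3}{4}} i^{\frac{3}{2}} \left(-1 + 15 i \sqrt{51}\right)}{51}$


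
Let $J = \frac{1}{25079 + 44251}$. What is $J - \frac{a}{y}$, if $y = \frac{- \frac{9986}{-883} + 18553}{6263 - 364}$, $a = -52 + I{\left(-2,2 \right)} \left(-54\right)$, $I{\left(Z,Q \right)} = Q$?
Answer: $\frac{3852025440659}{75765141270} \approx 50.842$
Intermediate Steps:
$a = -160$ ($a = -52 + 2 \left(-54\right) = -52 - 108 = -160$)
$y = \frac{16392285}{5208817}$ ($y = \frac{\left(-9986\right) \left(- \frac{1}{883}\right) + 18553}{5899} = \left(\frac{9986}{883} + 18553\right) \frac{1}{5899} = \frac{16392285}{883} \cdot \frac{1}{5899} = \frac{16392285}{5208817} \approx 3.147$)
$J = \frac{1}{69330} \approx 1.4424 \cdot 10^{-5}$
$J - \frac{a}{y} = \frac{1}{69330} - - \frac{160}{\frac{16392285}{5208817}} = \frac{1}{69330} - \left(-160\right) \frac{5208817}{16392285} = \frac{1}{69330} - - \frac{166682144}{3278457} = \frac{1}{69330} + \frac{166682144}{3278457} = \frac{3852025440659}{75765141270}$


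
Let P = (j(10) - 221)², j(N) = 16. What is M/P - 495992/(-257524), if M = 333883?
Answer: 26706737373/2705611525 ≈ 9.8709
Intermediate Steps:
P = 42025 (P = (16 - 221)² = (-205)² = 42025)
M/P - 495992/(-257524) = 333883/42025 - 495992/(-257524) = 333883*(1/42025) - 495992*(-1/257524) = 333883/42025 + 123998/64381 = 26706737373/2705611525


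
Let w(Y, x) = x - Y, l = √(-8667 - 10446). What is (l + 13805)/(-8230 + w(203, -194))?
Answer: -13805/8627 - I*√19113/8627 ≈ -1.6002 - 0.016025*I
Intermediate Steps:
l = I*√19113 (l = √(-19113) = I*√19113 ≈ 138.25*I)
(l + 13805)/(-8230 + w(203, -194)) = (I*√19113 + 13805)/(-8230 + (-194 - 1*203)) = (13805 + I*√19113)/(-8230 + (-194 - 203)) = (13805 + I*√19113)/(-8230 - 397) = (13805 + I*√19113)/(-8627) = (13805 + I*√19113)*(-1/8627) = -13805/8627 - I*√19113/8627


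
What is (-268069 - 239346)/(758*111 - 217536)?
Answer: 507415/133398 ≈ 3.8038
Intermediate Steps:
(-268069 - 239346)/(758*111 - 217536) = -507415/(84138 - 217536) = -507415/(-133398) = -507415*(-1/133398) = 507415/133398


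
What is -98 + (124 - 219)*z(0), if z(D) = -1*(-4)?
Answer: -478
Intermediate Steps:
z(D) = 4
-98 + (124 - 219)*z(0) = -98 + (124 - 219)*4 = -98 - 95*4 = -98 - 380 = -478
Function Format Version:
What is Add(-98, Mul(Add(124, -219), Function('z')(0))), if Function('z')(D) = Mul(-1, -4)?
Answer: -478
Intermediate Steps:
Function('z')(D) = 4
Add(-98, Mul(Add(124, -219), Function('z')(0))) = Add(-98, Mul(Add(124, -219), 4)) = Add(-98, Mul(-95, 4)) = Add(-98, -380) = -478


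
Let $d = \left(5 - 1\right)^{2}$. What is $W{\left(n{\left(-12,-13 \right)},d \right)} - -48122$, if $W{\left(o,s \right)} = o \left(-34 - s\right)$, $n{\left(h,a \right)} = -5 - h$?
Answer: $47772$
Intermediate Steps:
$d = 16$ ($d = 4^{2} = 16$)
$W{\left(n{\left(-12,-13 \right)},d \right)} - -48122 = - \left(-5 - -12\right) \left(34 + 16\right) - -48122 = \left(-1\right) \left(-5 + 12\right) 50 + 48122 = \left(-1\right) 7 \cdot 50 + 48122 = -350 + 48122 = 47772$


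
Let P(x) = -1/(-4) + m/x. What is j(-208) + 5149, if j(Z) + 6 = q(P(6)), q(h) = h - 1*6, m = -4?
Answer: 61639/12 ≈ 5136.6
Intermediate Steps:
P(x) = 1/4 - 4/x (P(x) = -1/(-4) - 4/x = -1*(-1/4) - 4/x = 1/4 - 4/x)
q(h) = -6 + h (q(h) = h - 6 = -6 + h)
j(Z) = -149/12 (j(Z) = -6 + (-6 + (1/4)*(-16 + 6)/6) = -6 + (-6 + (1/4)*(1/6)*(-10)) = -6 + (-6 - 5/12) = -6 - 77/12 = -149/12)
j(-208) + 5149 = -149/12 + 5149 = 61639/12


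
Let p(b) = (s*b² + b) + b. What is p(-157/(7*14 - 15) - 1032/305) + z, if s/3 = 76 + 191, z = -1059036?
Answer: -664404768884449/640849225 ≈ -1.0368e+6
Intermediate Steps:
s = 801 (s = 3*(76 + 191) = 3*267 = 801)
p(b) = 2*b + 801*b² (p(b) = (801*b² + b) + b = (b + 801*b²) + b = 2*b + 801*b²)
p(-157/(7*14 - 15) - 1032/305) + z = (-157/(7*14 - 15) - 1032/305)*(2 + 801*(-157/(7*14 - 15) - 1032/305)) - 1059036 = (-157/(98 - 15) - 1032*1/305)*(2 + 801*(-157/(98 - 15) - 1032*1/305)) - 1059036 = (-157/83 - 1032/305)*(2 + 801*(-157/83 - 1032/305)) - 1059036 = -133541*(2 + 801*(-133541/25315))/25315 - 1059036 = -133541*(2 - 106966341/25315)/25315 - 1059036 = -133541/25315*(-106915711/25315) - 1059036 = 14277630962651/640849225 - 1059036 = -664404768884449/640849225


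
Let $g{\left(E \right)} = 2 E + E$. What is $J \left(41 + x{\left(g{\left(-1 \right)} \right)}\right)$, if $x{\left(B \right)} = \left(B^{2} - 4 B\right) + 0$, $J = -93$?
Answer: $-5766$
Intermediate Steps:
$g{\left(E \right)} = 3 E$
$x{\left(B \right)} = B^{2} - 4 B$
$J \left(41 + x{\left(g{\left(-1 \right)} \right)}\right) = - 93 \left(41 + 3 \left(-1\right) \left(-4 + 3 \left(-1\right)\right)\right) = - 93 \left(41 - 3 \left(-4 - 3\right)\right) = - 93 \left(41 - -21\right) = - 93 \left(41 + 21\right) = \left(-93\right) 62 = -5766$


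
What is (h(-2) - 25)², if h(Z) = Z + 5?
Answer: 484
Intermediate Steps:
h(Z) = 5 + Z
(h(-2) - 25)² = ((5 - 2) - 25)² = (3 - 25)² = (-22)² = 484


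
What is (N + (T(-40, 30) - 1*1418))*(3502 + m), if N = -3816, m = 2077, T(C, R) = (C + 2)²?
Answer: -21144410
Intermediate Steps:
T(C, R) = (2 + C)²
(N + (T(-40, 30) - 1*1418))*(3502 + m) = (-3816 + ((2 - 40)² - 1*1418))*(3502 + 2077) = (-3816 + ((-38)² - 1418))*5579 = (-3816 + (1444 - 1418))*5579 = (-3816 + 26)*5579 = -3790*5579 = -21144410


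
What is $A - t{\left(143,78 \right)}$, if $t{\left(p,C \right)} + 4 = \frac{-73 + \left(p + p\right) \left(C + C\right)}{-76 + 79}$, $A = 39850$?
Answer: $\frac{75019}{3} \approx 25006.0$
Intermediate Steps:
$t{\left(p,C \right)} = - \frac{85}{3} + \frac{4 C p}{3}$ ($t{\left(p,C \right)} = -4 + \frac{-73 + \left(p + p\right) \left(C + C\right)}{-76 + 79} = -4 + \frac{-73 + 2 p 2 C}{3} = -4 + \left(-73 + 4 C p\right) \frac{1}{3} = -4 + \left(- \frac{73}{3} + \frac{4 C p}{3}\right) = - \frac{85}{3} + \frac{4 C p}{3}$)
$A - t{\left(143,78 \right)} = 39850 - \left(- \frac{85}{3} + \frac{4}{3} \cdot 78 \cdot 143\right) = 39850 - \left(- \frac{85}{3} + 14872\right) = 39850 - \frac{44531}{3} = \frac{75019}{3}$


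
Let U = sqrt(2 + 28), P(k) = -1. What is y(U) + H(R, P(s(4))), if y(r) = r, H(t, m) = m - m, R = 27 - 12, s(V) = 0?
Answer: sqrt(30) ≈ 5.4772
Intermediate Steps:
R = 15
H(t, m) = 0
U = sqrt(30) ≈ 5.4772
y(U) + H(R, P(s(4))) = sqrt(30) + 0 = sqrt(30)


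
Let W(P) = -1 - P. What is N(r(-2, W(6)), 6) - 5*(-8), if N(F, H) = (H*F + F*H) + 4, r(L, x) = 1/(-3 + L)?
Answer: 208/5 ≈ 41.600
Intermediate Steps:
N(F, H) = 4 + 2*F*H (N(F, H) = (F*H + F*H) + 4 = 2*F*H + 4 = 4 + 2*F*H)
N(r(-2, W(6)), 6) - 5*(-8) = (4 + 2*6/(-3 - 2)) - 5*(-8) = (4 + 2*6/(-5)) + 40 = (4 + 2*(-1/5)*6) + 40 = (4 - 12/5) + 40 = 8/5 + 40 = 208/5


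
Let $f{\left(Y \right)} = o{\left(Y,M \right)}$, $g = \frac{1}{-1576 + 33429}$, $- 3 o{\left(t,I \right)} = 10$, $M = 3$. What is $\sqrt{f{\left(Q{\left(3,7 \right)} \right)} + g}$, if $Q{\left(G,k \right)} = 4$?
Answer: $\frac{i \sqrt{30438121593}}{95559} \approx 1.8257 i$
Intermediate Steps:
$o{\left(t,I \right)} = - \frac{10}{3}$ ($o{\left(t,I \right)} = \left(- \frac{1}{3}\right) 10 = - \frac{10}{3}$)
$g = \frac{1}{31853} \approx 3.1394 \cdot 10^{-5}$
$f{\left(Y \right)} = - \frac{10}{3}$
$\sqrt{f{\left(Q{\left(3,7 \right)} \right)} + g} = \sqrt{- \frac{10}{3} + \frac{1}{31853}} = \sqrt{- \frac{318527}{95559}} = \frac{i \sqrt{30438121593}}{95559}$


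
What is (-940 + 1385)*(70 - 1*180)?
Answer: -48950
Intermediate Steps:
(-940 + 1385)*(70 - 1*180) = 445*(70 - 180) = 445*(-110) = -48950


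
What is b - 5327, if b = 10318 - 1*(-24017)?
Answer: 29008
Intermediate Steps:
b = 34335 (b = 10318 + 24017 = 34335)
b - 5327 = 34335 - 5327 = 29008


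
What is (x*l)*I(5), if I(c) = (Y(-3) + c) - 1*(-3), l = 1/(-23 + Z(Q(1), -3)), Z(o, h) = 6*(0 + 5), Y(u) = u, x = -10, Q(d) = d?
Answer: -50/7 ≈ -7.1429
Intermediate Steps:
Z(o, h) = 30 (Z(o, h) = 6*5 = 30)
l = ⅐ (l = 1/(-23 + 30) = 1/7 = ⅐ ≈ 0.14286)
I(c) = c (I(c) = (-3 + c) - 1*(-3) = (-3 + c) + 3 = c)
(x*l)*I(5) = -10*⅐*5 = -10/7*5 = -50/7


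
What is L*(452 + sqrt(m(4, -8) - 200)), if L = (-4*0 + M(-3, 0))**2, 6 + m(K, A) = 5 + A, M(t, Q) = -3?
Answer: 4068 + 9*I*sqrt(209) ≈ 4068.0 + 130.11*I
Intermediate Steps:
m(K, A) = -1 + A (m(K, A) = -6 + (5 + A) = -1 + A)
L = 9 (L = (-4*0 - 3)**2 = (0 - 3)**2 = (-3)**2 = 9)
L*(452 + sqrt(m(4, -8) - 200)) = 9*(452 + sqrt((-1 - 8) - 200)) = 9*(452 + sqrt(-9 - 200)) = 9*(452 + sqrt(-209)) = 9*(452 + I*sqrt(209)) = 4068 + 9*I*sqrt(209)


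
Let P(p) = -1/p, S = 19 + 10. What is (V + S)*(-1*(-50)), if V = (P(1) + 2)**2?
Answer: 1500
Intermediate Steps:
S = 29
V = 1 (V = (-1/1 + 2)**2 = (-1*1 + 2)**2 = (-1 + 2)**2 = 1**2 = 1)
(V + S)*(-1*(-50)) = (1 + 29)*(-1*(-50)) = 30*50 = 1500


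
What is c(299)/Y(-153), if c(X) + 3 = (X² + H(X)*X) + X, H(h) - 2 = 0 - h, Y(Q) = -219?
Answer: -298/73 ≈ -4.0822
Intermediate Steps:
H(h) = 2 - h (H(h) = 2 + (0 - h) = 2 - h)
c(X) = -3 + X + X² + X*(2 - X) (c(X) = -3 + ((X² + (2 - X)*X) + X) = -3 + ((X² + X*(2 - X)) + X) = -3 + (X + X² + X*(2 - X)) = -3 + X + X² + X*(2 - X))
c(299)/Y(-153) = (-3 + 3*299)/(-219) = (-3 + 897)*(-1/219) = 894*(-1/219) = -298/73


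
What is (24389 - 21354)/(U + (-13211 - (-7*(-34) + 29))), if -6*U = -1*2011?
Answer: -18210/78857 ≈ -0.23092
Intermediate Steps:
U = 2011/6 (U = -(-1)*2011/6 = -⅙*(-2011) = 2011/6 ≈ 335.17)
(24389 - 21354)/(U + (-13211 - (-7*(-34) + 29))) = (24389 - 21354)/(2011/6 + (-13211 - (-7*(-34) + 29))) = 3035/(2011/6 + (-13211 - (238 + 29))) = 3035/(2011/6 + (-13211 - 1*267)) = 3035/(2011/6 + (-13211 - 267)) = 3035/(2011/6 - 13478) = 3035/(-78857/6) = 3035*(-6/78857) = -18210/78857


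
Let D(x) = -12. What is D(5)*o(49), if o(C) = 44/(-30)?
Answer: 88/5 ≈ 17.600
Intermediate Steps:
o(C) = -22/15 (o(C) = 44*(-1/30) = -22/15)
D(5)*o(49) = -12*(-22/15) = 88/5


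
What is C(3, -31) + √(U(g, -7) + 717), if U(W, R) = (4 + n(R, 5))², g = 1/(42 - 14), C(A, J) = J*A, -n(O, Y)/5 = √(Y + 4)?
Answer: -93 + √838 ≈ -64.052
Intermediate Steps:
n(O, Y) = -5*√(4 + Y) (n(O, Y) = -5*√(Y + 4) = -5*√(4 + Y))
C(A, J) = A*J
g = 1/28 ≈ 0.035714
U(W, R) = 121 (U(W, R) = (4 - 5*√(4 + 5))² = (4 - 5*√9)² = (4 - 5*3)² = (4 - 15)² = (-11)² = 121)
C(3, -31) + √(U(g, -7) + 717) = 3*(-31) + √(121 + 717) = -93 + √838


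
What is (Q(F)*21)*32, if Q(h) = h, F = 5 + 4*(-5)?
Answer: -10080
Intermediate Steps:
F = -15 (F = 5 - 20 = -15)
(Q(F)*21)*32 = -15*21*32 = -315*32 = -10080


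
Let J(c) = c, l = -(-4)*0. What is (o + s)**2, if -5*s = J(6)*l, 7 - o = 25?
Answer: 324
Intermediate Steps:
l = 0 (l = -1*0 = 0)
o = -18 (o = 7 - 1*25 = 7 - 25 = -18)
s = 0 (s = -6*0/5 = -1/5*0 = 0)
(o + s)**2 = (-18 + 0)**2 = (-18)**2 = 324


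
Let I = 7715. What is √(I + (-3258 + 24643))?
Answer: 10*√291 ≈ 170.59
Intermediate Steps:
√(I + (-3258 + 24643)) = √(7715 + (-3258 + 24643)) = √(7715 + 21385) = √29100 = 10*√291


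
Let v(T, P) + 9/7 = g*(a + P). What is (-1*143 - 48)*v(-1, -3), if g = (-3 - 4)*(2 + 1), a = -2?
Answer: -138666/7 ≈ -19809.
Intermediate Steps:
g = -21 (g = -7*3 = -21)
v(T, P) = 285/7 - 21*P (v(T, P) = -9/7 - 21*(-2 + P) = -9/7 + (42 - 21*P) = 285/7 - 21*P)
(-1*143 - 48)*v(-1, -3) = (-1*143 - 48)*(285/7 - 21*(-3)) = (-143 - 48)*(285/7 + 63) = -191*726/7 = -138666/7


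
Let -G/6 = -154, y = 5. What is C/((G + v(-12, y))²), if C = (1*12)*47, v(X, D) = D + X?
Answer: 564/840889 ≈ 0.00067072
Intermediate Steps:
G = 924 (G = -6*(-154) = 924)
C = 564 (C = 12*47 = 564)
C/((G + v(-12, y))²) = 564/((924 + (5 - 12))²) = 564/((924 - 7)²) = 564/(917²) = 564/840889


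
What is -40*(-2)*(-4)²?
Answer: 1280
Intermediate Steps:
-40*(-2)*(-4)² = -8*(-10)*16 = 80*16 = 1280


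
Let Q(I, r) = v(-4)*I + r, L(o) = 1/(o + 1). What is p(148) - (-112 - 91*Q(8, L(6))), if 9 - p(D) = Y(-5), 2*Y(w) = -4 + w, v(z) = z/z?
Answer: 1733/2 ≈ 866.50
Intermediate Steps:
v(z) = 1
L(o) = 1/(1 + o)
Q(I, r) = I + r (Q(I, r) = 1*I + r = I + r)
Y(w) = -2 + w/2 (Y(w) = (-4 + w)/2 = -2 + w/2)
p(D) = 27/2 (p(D) = 9 - (-2 + (1/2)*(-5)) = 9 - (-2 - 5/2) = 9 - 1*(-9/2) = 9 + 9/2 = 27/2)
p(148) - (-112 - 91*Q(8, L(6))) = 27/2 - (-112 - 91*(8 + 1/(1 + 6))) = 27/2 - (-112 - 91*(8 + 1/7)) = 27/2 - (-112 - 91*57/7) = 27/2 - (-112 - 741) = 27/2 - 1*(-853) = 27/2 + 853 = 1733/2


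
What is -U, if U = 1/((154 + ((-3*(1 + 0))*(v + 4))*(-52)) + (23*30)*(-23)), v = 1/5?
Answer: 5/75304 ≈ 6.6397e-5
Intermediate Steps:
v = ⅕ (v = 1*(⅕) = ⅕ ≈ 0.20000)
U = -5/75304 (U = 1/((154 + ((-3*(1 + 0))*(⅕ + 4))*(-52)) + (23*30)*(-23)) = 1/((154 + (-3*1*(21/5))*(-52)) + 690*(-23)) = 1/((154 - 3*21/5*(-52)) - 15870) = 1/((154 - 63/5*(-52)) - 15870) = 1/((154 + 3276/5) - 15870) = 1/(4046/5 - 15870) = 1/(-75304/5) = -5/75304 ≈ -6.6397e-5)
-U = -1*(-5/75304) = 5/75304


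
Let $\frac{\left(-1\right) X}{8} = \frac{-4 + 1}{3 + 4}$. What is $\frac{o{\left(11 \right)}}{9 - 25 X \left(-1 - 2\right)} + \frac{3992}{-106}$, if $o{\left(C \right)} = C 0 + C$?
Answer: $- \frac{3714467}{98739} \approx -37.619$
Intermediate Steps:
$X = \frac{24}{7}$ ($X = - 8 \frac{-4 + 1}{3 + 4} = - 8 \left(- \frac{3}{7}\right) = - 8 \left(\left(-3\right) \frac{1}{7}\right) = \left(-8\right) \left(- \frac{3}{7}\right) = \frac{24}{7} \approx 3.4286$)
$o{\left(C \right)} = C$ ($o{\left(C \right)} = 0 + C = C$)
$\frac{o{\left(11 \right)}}{9 - 25 X \left(-1 - 2\right)} + \frac{3992}{-106} = \frac{11}{9 - 25 \frac{24 \left(-1 - 2\right)}{7}} + \frac{3992}{-106} = \frac{11}{9 - 25 \cdot \frac{24}{7} \left(-3\right)} + 3992 \left(- \frac{1}{106}\right) = \frac{11}{9 - - \frac{1800}{7}} - \frac{1996}{53} = \frac{11}{9 + \frac{1800}{7}} - \frac{1996}{53} = \frac{11}{\frac{1863}{7}} - \frac{1996}{53} = 11 \cdot \frac{7}{1863} - \frac{1996}{53} = \frac{77}{1863} - \frac{1996}{53} = - \frac{3714467}{98739}$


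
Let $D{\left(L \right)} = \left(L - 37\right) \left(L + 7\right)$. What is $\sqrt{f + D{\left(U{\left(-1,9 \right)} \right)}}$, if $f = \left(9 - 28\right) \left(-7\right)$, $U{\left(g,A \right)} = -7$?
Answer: $\sqrt{133} \approx 11.533$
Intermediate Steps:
$D{\left(L \right)} = \left(-37 + L\right) \left(7 + L\right)$
$f = 133$ ($f = \left(-19\right) \left(-7\right) = 133$)
$\sqrt{f + D{\left(U{\left(-1,9 \right)} \right)}} = \sqrt{133 - \left(49 - 49\right)} = \sqrt{133 + \left(-259 + 49 + 210\right)} = \sqrt{133 + 0} = \sqrt{133}$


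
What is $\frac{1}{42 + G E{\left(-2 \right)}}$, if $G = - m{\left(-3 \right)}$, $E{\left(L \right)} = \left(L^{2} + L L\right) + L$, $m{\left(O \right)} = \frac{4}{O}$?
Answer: $\frac{1}{50} \approx 0.02$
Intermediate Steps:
$E{\left(L \right)} = L + 2 L^{2}$ ($E{\left(L \right)} = \left(L^{2} + L^{2}\right) + L = 2 L^{2} + L = L + 2 L^{2}$)
$G = \frac{4}{3}$ ($G = - \frac{4}{-3} = - \frac{4 \left(-1\right)}{3} = \left(-1\right) \left(- \frac{4}{3}\right) = \frac{4}{3} \approx 1.3333$)
$\frac{1}{42 + G E{\left(-2 \right)}} = \frac{1}{42 + \frac{4 \left(- 2 \left(1 + 2 \left(-2\right)\right)\right)}{3}} = \frac{1}{42 + \frac{4 \left(- 2 \left(1 - 4\right)\right)}{3}} = \frac{1}{42 + \frac{4 \left(\left(-2\right) \left(-3\right)\right)}{3}} = \frac{1}{42 + \frac{4}{3} \cdot 6} = \frac{1}{42 + 8} = \frac{1}{50}$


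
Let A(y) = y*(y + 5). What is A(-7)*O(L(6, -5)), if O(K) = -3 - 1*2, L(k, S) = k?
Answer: -70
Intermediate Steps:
O(K) = -5 (O(K) = -3 - 2 = -5)
A(y) = y*(5 + y)
A(-7)*O(L(6, -5)) = -7*(5 - 7)*(-5) = -7*(-2)*(-5) = 14*(-5) = -70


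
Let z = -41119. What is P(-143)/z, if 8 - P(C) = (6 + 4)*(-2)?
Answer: -28/41119 ≈ -0.00068095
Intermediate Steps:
P(C) = 28 (P(C) = 8 - (6 + 4)*(-2) = 8 - 10*(-2) = 8 - 1*(-20) = 8 + 20 = 28)
P(-143)/z = 28/(-41119) = 28*(-1/41119) = -28/41119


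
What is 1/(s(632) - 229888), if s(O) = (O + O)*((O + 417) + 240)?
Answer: 1/1399408 ≈ 7.1459e-7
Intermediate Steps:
s(O) = 2*O*(657 + O) (s(O) = (2*O)*((417 + O) + 240) = (2*O)*(657 + O) = 2*O*(657 + O))
1/(s(632) - 229888) = 1/(2*632*(657 + 632) - 229888) = 1/(2*632*1289 - 229888) = 1/(1629296 - 229888) = 1/1399408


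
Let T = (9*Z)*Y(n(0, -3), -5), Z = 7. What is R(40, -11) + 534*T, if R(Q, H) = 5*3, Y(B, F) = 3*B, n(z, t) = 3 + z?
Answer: 302793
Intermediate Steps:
T = 567 (T = (9*7)*(3*(3 + 0)) = 63*(3*3) = 63*9 = 567)
R(Q, H) = 15
R(40, -11) + 534*T = 15 + 534*567 = 15 + 302778 = 302793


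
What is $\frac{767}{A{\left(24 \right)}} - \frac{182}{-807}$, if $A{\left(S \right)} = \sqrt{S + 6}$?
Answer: $\frac{182}{807} + \frac{767 \sqrt{30}}{30} \approx 140.26$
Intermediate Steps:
$A{\left(S \right)} = \sqrt{6 + S}$
$\frac{767}{A{\left(24 \right)}} - \frac{182}{-807} = \frac{767}{\sqrt{6 + 24}} - \frac{182}{-807} = \frac{767}{\sqrt{30}} - - \frac{182}{807} = 767 \frac{\sqrt{30}}{30} + \frac{182}{807} = \frac{767 \sqrt{30}}{30} + \frac{182}{807} = \frac{182}{807} + \frac{767 \sqrt{30}}{30}$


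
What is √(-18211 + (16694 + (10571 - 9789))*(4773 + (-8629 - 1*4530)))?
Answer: I*√146571947 ≈ 12107.0*I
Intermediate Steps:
√(-18211 + (16694 + (10571 - 9789))*(4773 + (-8629 - 1*4530))) = √(-18211 + (16694 + 782)*(4773 + (-8629 - 4530))) = √(-18211 + 17476*(4773 - 13159)) = √(-18211 + 17476*(-8386)) = √(-18211 - 146553736) = √(-146571947) = I*√146571947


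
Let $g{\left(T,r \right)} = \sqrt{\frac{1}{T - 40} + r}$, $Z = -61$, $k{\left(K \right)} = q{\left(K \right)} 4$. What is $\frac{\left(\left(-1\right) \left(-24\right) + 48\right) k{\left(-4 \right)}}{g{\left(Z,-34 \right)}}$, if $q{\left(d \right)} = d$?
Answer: $\frac{384 i \sqrt{346935}}{1145} \approx 197.54 i$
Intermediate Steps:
$k{\left(K \right)} = 4 K$ ($k{\left(K \right)} = K 4 = 4 K$)
$g{\left(T,r \right)} = \sqrt{r + \frac{1}{-40 + T}}$ ($g{\left(T,r \right)} = \sqrt{\frac{1}{-40 + T} + r} = \sqrt{r + \frac{1}{-40 + T}}$)
$\frac{\left(\left(-1\right) \left(-24\right) + 48\right) k{\left(-4 \right)}}{g{\left(Z,-34 \right)}} = \frac{\left(\left(-1\right) \left(-24\right) + 48\right) 4 \left(-4\right)}{\sqrt{\frac{1 - 34 \left(-40 - 61\right)}{-40 - 61}}} = \frac{\left(24 + 48\right) \left(-16\right)}{\sqrt{\frac{1 - -3434}{-101}}} = \frac{72 \left(-16\right)}{\sqrt{- \frac{1 + 3434}{101}}} = - \frac{1152}{\sqrt{\left(- \frac{1}{101}\right) 3435}} = - \frac{1152}{\sqrt{- \frac{3435}{101}}} = - \frac{1152}{\frac{1}{101} i \sqrt{346935}} = - 1152 \left(- \frac{i \sqrt{346935}}{3435}\right) = \frac{384 i \sqrt{346935}}{1145}$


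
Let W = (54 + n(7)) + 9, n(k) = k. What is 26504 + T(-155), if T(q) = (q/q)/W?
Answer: 1855281/70 ≈ 26504.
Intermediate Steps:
W = 70 (W = (54 + 7) + 9 = 61 + 9 = 70)
T(q) = 1/70 (T(q) = (q/q)/70 = 1*(1/70) = 1/70)
26504 + T(-155) = 26504 + 1/70 = 1855281/70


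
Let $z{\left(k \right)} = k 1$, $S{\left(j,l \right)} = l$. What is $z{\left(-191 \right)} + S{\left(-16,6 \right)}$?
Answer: $-185$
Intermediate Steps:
$z{\left(k \right)} = k$
$z{\left(-191 \right)} + S{\left(-16,6 \right)} = -191 + 6 = -185$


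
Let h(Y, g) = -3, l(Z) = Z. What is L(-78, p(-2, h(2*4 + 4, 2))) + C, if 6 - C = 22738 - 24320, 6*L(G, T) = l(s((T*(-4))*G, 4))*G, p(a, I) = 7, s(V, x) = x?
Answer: 1536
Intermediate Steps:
L(G, T) = 2*G/3 (L(G, T) = (4*G)/6 = 2*G/3)
C = 1588 (C = 6 - (22738 - 24320) = 6 - 1*(-1582) = 6 + 1582 = 1588)
L(-78, p(-2, h(2*4 + 4, 2))) + C = (2/3)*(-78) + 1588 = -52 + 1588 = 1536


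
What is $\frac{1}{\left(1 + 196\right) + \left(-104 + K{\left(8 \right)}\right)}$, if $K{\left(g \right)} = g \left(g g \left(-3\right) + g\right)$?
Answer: $- \frac{1}{1379} \approx -0.00072516$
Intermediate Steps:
$K{\left(g \right)} = g \left(g - 3 g^{2}\right)$ ($K{\left(g \right)} = g \left(g^{2} \left(-3\right) + g\right) = g \left(- 3 g^{2} + g\right) = g \left(g - 3 g^{2}\right)$)
$\frac{1}{\left(1 + 196\right) + \left(-104 + K{\left(8 \right)}\right)} = \frac{1}{\left(1 + 196\right) + \left(-104 + 8^{2} \left(1 - 24\right)\right)} = \frac{1}{197 + \left(-104 + 64 \left(1 - 24\right)\right)} = \frac{1}{197 + \left(-104 + 64 \left(-23\right)\right)} = \frac{1}{197 - 1576} = \frac{1}{-1379} = - \frac{1}{1379}$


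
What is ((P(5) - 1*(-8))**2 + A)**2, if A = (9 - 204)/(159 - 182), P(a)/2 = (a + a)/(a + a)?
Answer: 6225025/529 ≈ 11768.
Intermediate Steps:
P(a) = 2 (P(a) = 2*((a + a)/(a + a)) = 2*((2*a)/((2*a))) = 2*((2*a)*(1/(2*a))) = 2*1 = 2)
A = 195/23 (A = -195/(-23) = -195*(-1/23) = 195/23 ≈ 8.4783)
((P(5) - 1*(-8))**2 + A)**2 = ((2 - 1*(-8))**2 + 195/23)**2 = ((2 + 8)**2 + 195/23)**2 = (10**2 + 195/23)**2 = (100 + 195/23)**2 = (2495/23)**2 = 6225025/529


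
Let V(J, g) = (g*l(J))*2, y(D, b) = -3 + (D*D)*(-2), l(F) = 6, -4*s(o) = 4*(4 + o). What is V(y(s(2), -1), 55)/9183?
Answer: 220/3061 ≈ 0.071872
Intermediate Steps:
s(o) = -4 - o (s(o) = -(4 + o) = -(16 + 4*o)/4 = -4 - o)
y(D, b) = -3 - 2*D² (y(D, b) = -3 + D²*(-2) = -3 - 2*D²)
V(J, g) = 12*g (V(J, g) = (g*6)*2 = (6*g)*2 = 12*g)
V(y(s(2), -1), 55)/9183 = (12*55)/9183 = 660*(1/9183) = 220/3061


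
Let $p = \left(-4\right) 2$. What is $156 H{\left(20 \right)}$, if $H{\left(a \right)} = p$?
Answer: $-1248$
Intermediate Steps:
$p = -8$
$H{\left(a \right)} = -8$
$156 H{\left(20 \right)} = 156 \left(-8\right) = -1248$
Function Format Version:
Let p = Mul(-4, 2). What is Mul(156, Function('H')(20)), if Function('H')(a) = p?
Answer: -1248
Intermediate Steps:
p = -8
Function('H')(a) = -8
Mul(156, Function('H')(20)) = Mul(156, -8) = -1248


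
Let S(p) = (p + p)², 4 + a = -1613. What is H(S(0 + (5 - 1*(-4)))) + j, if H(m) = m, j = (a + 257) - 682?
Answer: -1718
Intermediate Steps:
a = -1617 (a = -4 - 1613 = -1617)
j = -2042 (j = (-1617 + 257) - 682 = -1360 - 682 = -2042)
S(p) = 4*p² (S(p) = (2*p)² = 4*p²)
H(S(0 + (5 - 1*(-4)))) + j = 4*(0 + (5 - 1*(-4)))² - 2042 = 4*(0 + (5 + 4))² - 2042 = 4*(0 + 9)² - 2042 = 4*9² - 2042 = 4*81 - 2042 = 324 - 2042 = -1718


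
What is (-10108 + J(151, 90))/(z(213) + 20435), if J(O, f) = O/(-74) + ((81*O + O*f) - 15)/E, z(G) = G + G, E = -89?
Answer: -68494371/137390546 ≈ -0.49854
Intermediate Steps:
z(G) = 2*G
J(O, f) = 15/89 - 6083*O/6586 - O*f/89 (J(O, f) = O/(-74) + ((81*O + O*f) - 15)/(-89) = O*(-1/74) + (-15 + 81*O + O*f)*(-1/89) = -O/74 + (15/89 - 81*O/89 - O*f/89) = 15/89 - 6083*O/6586 - O*f/89)
(-10108 + J(151, 90))/(z(213) + 20435) = (-10108 + (15/89 - 6083/6586*151 - 1/89*151*90))/(2*213 + 20435) = (-10108 + (15/89 - 918533/6586 - 13590/89))/(426 + 20435) = (-10108 - 1923083/6586)/20861 = -68494371/6586*1/20861 = -68494371/137390546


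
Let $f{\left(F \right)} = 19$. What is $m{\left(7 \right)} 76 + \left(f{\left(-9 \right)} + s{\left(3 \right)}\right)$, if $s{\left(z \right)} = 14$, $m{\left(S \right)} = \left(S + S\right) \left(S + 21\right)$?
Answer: $29825$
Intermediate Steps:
$m{\left(S \right)} = 2 S \left(21 + S\right)$
$m{\left(7 \right)} 76 + \left(f{\left(-9 \right)} + s{\left(3 \right)}\right) = 2 \cdot 7 \left(21 + 7\right) 76 + \left(19 + 14\right) = 2 \cdot 7 \cdot 28 \cdot 76 + 33 = 392 \cdot 76 + 33 = 29792 + 33 = 29825$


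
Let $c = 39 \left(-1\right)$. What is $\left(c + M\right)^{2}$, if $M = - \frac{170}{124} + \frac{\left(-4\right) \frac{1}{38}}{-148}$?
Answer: $\frac{774028684521}{474934849} \approx 1629.8$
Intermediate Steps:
$M = - \frac{29862}{21793}$ ($M = \left(-170\right) \frac{1}{124} + \left(-4\right) \frac{1}{38} \left(- \frac{1}{148}\right) = - \frac{85}{62} - - \frac{1}{1406} = - \frac{85}{62} + \frac{1}{1406} = - \frac{29862}{21793} \approx -1.3703$)
$c = -39$
$\left(c + M\right)^{2} = \left(-39 - \frac{29862}{21793}\right)^{2} = \left(- \frac{879789}{21793}\right)^{2} = \frac{774028684521}{474934849}$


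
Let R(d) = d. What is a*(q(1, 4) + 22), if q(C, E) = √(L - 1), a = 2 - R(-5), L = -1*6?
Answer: 154 + 7*I*√7 ≈ 154.0 + 18.52*I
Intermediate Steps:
L = -6
a = 7 (a = 2 - 1*(-5) = 2 + 5 = 7)
q(C, E) = I*√7 (q(C, E) = √(-6 - 1) = √(-7) = I*√7)
a*(q(1, 4) + 22) = 7*(I*√7 + 22) = 7*(22 + I*√7) = 154 + 7*I*√7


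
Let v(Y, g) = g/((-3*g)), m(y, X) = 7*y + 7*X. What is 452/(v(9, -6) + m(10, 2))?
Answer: 1356/251 ≈ 5.4024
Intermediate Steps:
m(y, X) = 7*X + 7*y
v(Y, g) = -⅓ (v(Y, g) = g*(-1/(3*g)) = -⅓)
452/(v(9, -6) + m(10, 2)) = 452/(-⅓ + (7*2 + 7*10)) = 452/(-⅓ + (14 + 70)) = 452/(-⅓ + 84) = 452/(251/3) = (3/251)*452 = 1356/251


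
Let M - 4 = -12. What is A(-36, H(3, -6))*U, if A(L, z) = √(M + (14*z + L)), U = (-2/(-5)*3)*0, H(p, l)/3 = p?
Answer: 0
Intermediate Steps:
H(p, l) = 3*p
U = 0 (U = (-2*(-⅕)*3)*0 = ((⅖)*3)*0 = (6/5)*0 = 0)
M = -8 (M = 4 - 12 = -8)
A(L, z) = √(-8 + L + 14*z) (A(L, z) = √(-8 + (14*z + L)) = √(-8 + (L + 14*z)) = √(-8 + L + 14*z))
A(-36, H(3, -6))*U = √(-8 - 36 + 14*(3*3))*0 = √(-8 - 36 + 14*9)*0 = √(-8 - 36 + 126)*0 = √82*0 = 0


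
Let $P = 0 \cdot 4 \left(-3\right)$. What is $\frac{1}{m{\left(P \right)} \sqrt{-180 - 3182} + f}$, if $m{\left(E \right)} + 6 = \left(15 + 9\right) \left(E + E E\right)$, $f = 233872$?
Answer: $\frac{29234}{6837029177} + \frac{123 i \sqrt{2}}{27348116708} \approx 4.2758 \cdot 10^{-6} + 6.3605 \cdot 10^{-9} i$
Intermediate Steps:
$P = 0$ ($P = 0 \left(-3\right) = 0$)
$m{\left(E \right)} = -6 + 24 E + 24 E^{2}$ ($m{\left(E \right)} = -6 + \left(15 + 9\right) \left(E + E E\right) = -6 + 24 \left(E + E^{2}\right) = -6 + \left(24 E + 24 E^{2}\right) = -6 + 24 E + 24 E^{2}$)
$\frac{1}{m{\left(P \right)} \sqrt{-180 - 3182} + f} = \frac{1}{\left(-6 + 24 \cdot 0 + 24 \cdot 0^{2}\right) \sqrt{-180 - 3182} + 233872} = \frac{1}{\left(-6 + 0 + 24 \cdot 0\right) \sqrt{-3362} + 233872} = \frac{1}{\left(-6 + 0 + 0\right) 41 i \sqrt{2} + 233872} = \frac{1}{- 6 \cdot 41 i \sqrt{2} + 233872} = \frac{1}{- 246 i \sqrt{2} + 233872} = \frac{1}{233872 - 246 i \sqrt{2}}$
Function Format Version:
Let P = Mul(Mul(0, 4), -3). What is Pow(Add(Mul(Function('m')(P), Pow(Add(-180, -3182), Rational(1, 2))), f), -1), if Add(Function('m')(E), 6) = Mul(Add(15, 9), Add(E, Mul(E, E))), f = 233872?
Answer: Add(Rational(29234, 6837029177), Mul(Rational(123, 27348116708), I, Pow(2, Rational(1, 2)))) ≈ Add(4.2758e-6, Mul(6.3605e-9, I))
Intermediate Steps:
P = 0 (P = Mul(0, -3) = 0)
Function('m')(E) = Add(-6, Mul(24, E), Mul(24, Pow(E, 2))) (Function('m')(E) = Add(-6, Mul(Add(15, 9), Add(E, Mul(E, E)))) = Add(-6, Mul(24, Add(E, Pow(E, 2)))) = Add(-6, Add(Mul(24, E), Mul(24, Pow(E, 2)))) = Add(-6, Mul(24, E), Mul(24, Pow(E, 2))))
Pow(Add(Mul(Function('m')(P), Pow(Add(-180, -3182), Rational(1, 2))), f), -1) = Pow(Add(Mul(Add(-6, Mul(24, 0), Mul(24, Pow(0, 2))), Pow(Add(-180, -3182), Rational(1, 2))), 233872), -1) = Pow(Add(Mul(Add(-6, 0, Mul(24, 0)), Pow(-3362, Rational(1, 2))), 233872), -1) = Pow(Add(Mul(Add(-6, 0, 0), Mul(41, I, Pow(2, Rational(1, 2)))), 233872), -1) = Pow(Add(Mul(-6, Mul(41, I, Pow(2, Rational(1, 2)))), 233872), -1) = Pow(Add(Mul(-246, I, Pow(2, Rational(1, 2))), 233872), -1) = Pow(Add(233872, Mul(-246, I, Pow(2, Rational(1, 2)))), -1)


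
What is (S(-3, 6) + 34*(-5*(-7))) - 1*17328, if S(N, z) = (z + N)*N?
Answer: -16147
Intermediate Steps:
S(N, z) = N*(N + z) (S(N, z) = (N + z)*N = N*(N + z))
(S(-3, 6) + 34*(-5*(-7))) - 1*17328 = (-3*(-3 + 6) + 34*(-5*(-7))) - 1*17328 = (-3*3 + 34*35) - 17328 = (-9 + 1190) - 17328 = 1181 - 17328 = -16147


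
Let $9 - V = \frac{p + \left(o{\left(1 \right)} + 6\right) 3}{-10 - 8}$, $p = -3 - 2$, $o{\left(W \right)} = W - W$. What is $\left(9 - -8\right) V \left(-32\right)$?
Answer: $- \frac{47600}{9} \approx -5288.9$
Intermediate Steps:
$o{\left(W \right)} = 0$
$p = -5$ ($p = -3 - 2 = -5$)
$V = \frac{175}{18}$ ($V = 9 - \frac{-5 + \left(0 + 6\right) 3}{-10 - 8} = 9 - \frac{-5 + 6 \cdot 3}{-18} = 9 - \left(-5 + 18\right) \left(- \frac{1}{18}\right) = 9 - 13 \left(- \frac{1}{18}\right) = 9 - - \frac{13}{18} = 9 + \frac{13}{18} = \frac{175}{18} \approx 9.7222$)
$\left(9 - -8\right) V \left(-32\right) = \left(9 - -8\right) \frac{175}{18} \left(-32\right) = \left(9 + 8\right) \frac{175}{18} \left(-32\right) = 17 \cdot \frac{175}{18} \left(-32\right) = \frac{2975}{18} \left(-32\right) = - \frac{47600}{9}$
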